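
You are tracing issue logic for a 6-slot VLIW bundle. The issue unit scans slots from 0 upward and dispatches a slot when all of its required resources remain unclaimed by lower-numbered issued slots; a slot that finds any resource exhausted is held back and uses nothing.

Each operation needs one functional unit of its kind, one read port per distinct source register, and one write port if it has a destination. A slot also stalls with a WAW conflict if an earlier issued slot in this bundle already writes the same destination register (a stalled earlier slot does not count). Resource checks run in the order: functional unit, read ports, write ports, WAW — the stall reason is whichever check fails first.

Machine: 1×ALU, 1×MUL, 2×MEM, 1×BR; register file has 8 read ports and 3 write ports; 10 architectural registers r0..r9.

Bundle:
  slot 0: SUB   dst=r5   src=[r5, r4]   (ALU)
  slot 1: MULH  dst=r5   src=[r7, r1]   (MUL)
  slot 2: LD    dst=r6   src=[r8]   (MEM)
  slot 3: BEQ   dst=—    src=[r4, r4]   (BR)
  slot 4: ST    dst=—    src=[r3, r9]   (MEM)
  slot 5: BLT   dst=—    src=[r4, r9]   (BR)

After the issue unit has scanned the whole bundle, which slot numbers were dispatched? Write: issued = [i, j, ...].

slot 0 (ALU): ISSUE — free A0,Mu1,Ld2,B1 rp6 wp2
slot 1 (MUL): stall WAW — free A0,Mu1,Ld2,B1 rp6 wp2
slot 2 (MEM): ISSUE — free A0,Mu1,Ld1,B1 rp5 wp1
slot 3 (BR): ISSUE — free A0,Mu1,Ld1,B0 rp4 wp1
slot 4 (MEM): ISSUE — free A0,Mu1,Ld0,B0 rp2 wp1
slot 5 (BR): stall FU — free A0,Mu1,Ld0,B0 rp2 wp1

issued = [0, 2, 3, 4]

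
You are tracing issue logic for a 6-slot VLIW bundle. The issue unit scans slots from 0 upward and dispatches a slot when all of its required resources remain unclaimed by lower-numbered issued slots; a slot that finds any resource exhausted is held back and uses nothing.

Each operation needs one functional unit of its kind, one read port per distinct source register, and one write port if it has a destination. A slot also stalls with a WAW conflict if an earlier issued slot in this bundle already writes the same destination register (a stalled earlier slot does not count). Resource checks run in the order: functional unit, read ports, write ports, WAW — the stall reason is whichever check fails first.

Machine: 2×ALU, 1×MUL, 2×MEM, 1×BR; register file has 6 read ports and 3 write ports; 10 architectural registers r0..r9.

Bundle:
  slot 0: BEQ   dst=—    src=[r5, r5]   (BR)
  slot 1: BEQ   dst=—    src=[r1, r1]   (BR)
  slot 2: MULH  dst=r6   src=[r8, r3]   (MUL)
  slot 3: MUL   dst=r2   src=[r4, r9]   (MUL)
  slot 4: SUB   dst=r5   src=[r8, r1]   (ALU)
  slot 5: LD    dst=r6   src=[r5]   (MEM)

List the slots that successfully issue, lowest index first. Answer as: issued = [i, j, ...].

(0) want 1×BR +1rd +0wr — yes → AL2|MU1|ME2|BR0|rd5|wr3
(1) want 1×BR +1rd +0wr — FU → AL2|MU1|ME2|BR0|rd5|wr3
(2) want 1×MUL +2rd +1wr — yes → AL2|MU0|ME2|BR0|rd3|wr2
(3) want 1×MUL +2rd +1wr — FU → AL2|MU0|ME2|BR0|rd3|wr2
(4) want 1×ALU +2rd +1wr — yes → AL1|MU0|ME2|BR0|rd1|wr1
(5) want 1×MEM +1rd +1wr — WAW → AL1|MU0|ME2|BR0|rd1|wr1

issued = [0, 2, 4]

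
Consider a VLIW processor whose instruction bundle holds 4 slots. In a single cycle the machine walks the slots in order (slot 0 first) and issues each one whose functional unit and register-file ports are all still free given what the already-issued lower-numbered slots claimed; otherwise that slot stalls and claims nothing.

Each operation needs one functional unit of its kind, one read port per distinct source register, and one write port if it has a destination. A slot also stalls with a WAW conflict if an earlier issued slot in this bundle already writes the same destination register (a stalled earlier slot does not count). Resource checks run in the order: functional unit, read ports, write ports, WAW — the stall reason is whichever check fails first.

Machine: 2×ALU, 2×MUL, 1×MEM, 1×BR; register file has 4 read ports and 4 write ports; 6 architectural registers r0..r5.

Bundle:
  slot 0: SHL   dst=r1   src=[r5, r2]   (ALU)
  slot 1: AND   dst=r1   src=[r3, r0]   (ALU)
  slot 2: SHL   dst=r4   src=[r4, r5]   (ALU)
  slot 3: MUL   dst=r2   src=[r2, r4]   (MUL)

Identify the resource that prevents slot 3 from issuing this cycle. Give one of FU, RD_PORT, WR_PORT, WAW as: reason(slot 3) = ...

reason(slot 3) = RD_PORT

#0 ALU src=r5,r2 dispatched  <A:1 Mu:2 Ld:1 B:1 rd:2 wr:3>
#1 ALU src=r3,r0 held:WAW  <A:1 Mu:2 Ld:1 B:1 rd:2 wr:3>
#2 ALU src=r4,r5 dispatched  <A:0 Mu:2 Ld:1 B:1 rd:0 wr:2>
#3 MUL src=r2,r4 held:RD_PORT  <A:0 Mu:2 Ld:1 B:1 rd:0 wr:2>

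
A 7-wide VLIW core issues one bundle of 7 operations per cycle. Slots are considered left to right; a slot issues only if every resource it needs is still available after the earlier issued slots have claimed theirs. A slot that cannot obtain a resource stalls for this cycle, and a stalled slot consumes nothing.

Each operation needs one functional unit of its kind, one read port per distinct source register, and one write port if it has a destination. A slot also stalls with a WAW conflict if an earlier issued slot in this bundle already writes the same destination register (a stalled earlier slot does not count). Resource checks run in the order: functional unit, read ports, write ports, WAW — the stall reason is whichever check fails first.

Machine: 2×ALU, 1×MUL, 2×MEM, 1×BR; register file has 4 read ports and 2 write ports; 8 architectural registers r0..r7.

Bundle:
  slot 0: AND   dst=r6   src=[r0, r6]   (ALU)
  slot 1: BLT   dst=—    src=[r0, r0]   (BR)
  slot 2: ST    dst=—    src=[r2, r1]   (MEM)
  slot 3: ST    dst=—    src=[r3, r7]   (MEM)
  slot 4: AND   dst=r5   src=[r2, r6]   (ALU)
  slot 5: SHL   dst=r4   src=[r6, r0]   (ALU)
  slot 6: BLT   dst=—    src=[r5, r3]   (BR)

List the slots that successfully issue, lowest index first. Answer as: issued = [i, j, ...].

issued = [0, 1]

#0 ALU src=r0,r6 dispatched  <A:1 Mu:1 Ld:2 B:1 rd:2 wr:1>
#1 BR src=r0,r0 dispatched  <A:1 Mu:1 Ld:2 B:0 rd:1 wr:1>
#2 MEM src=r2,r1 held:RD_PORT  <A:1 Mu:1 Ld:2 B:0 rd:1 wr:1>
#3 MEM src=r3,r7 held:RD_PORT  <A:1 Mu:1 Ld:2 B:0 rd:1 wr:1>
#4 ALU src=r2,r6 held:RD_PORT  <A:1 Mu:1 Ld:2 B:0 rd:1 wr:1>
#5 ALU src=r6,r0 held:RD_PORT  <A:1 Mu:1 Ld:2 B:0 rd:1 wr:1>
#6 BR src=r5,r3 held:FU  <A:1 Mu:1 Ld:2 B:0 rd:1 wr:1>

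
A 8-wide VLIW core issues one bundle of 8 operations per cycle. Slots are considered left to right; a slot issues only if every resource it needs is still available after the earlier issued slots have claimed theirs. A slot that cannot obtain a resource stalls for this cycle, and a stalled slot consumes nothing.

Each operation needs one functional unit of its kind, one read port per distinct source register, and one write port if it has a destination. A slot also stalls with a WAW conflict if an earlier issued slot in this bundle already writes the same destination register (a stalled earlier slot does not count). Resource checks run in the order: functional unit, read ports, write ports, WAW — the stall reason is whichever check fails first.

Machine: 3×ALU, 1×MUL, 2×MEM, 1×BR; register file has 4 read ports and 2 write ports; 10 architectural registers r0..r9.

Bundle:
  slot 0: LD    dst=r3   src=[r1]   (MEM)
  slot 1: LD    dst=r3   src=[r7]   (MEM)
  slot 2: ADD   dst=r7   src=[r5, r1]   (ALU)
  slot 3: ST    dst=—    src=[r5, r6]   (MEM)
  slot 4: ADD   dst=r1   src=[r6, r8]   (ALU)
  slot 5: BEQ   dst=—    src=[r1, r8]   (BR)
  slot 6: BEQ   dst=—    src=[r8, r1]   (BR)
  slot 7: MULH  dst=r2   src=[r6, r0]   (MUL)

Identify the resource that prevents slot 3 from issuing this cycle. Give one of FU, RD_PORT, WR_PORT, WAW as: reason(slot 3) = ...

#0 MEM src=r1 dispatched  <A:3 Mu:1 Ld:1 B:1 rd:3 wr:1>
#1 MEM src=r7 held:WAW  <A:3 Mu:1 Ld:1 B:1 rd:3 wr:1>
#2 ALU src=r5,r1 dispatched  <A:2 Mu:1 Ld:1 B:1 rd:1 wr:0>
#3 MEM src=r5,r6 held:RD_PORT  <A:2 Mu:1 Ld:1 B:1 rd:1 wr:0>
#4 ALU src=r6,r8 held:RD_PORT  <A:2 Mu:1 Ld:1 B:1 rd:1 wr:0>
#5 BR src=r1,r8 held:RD_PORT  <A:2 Mu:1 Ld:1 B:1 rd:1 wr:0>
#6 BR src=r8,r1 held:RD_PORT  <A:2 Mu:1 Ld:1 B:1 rd:1 wr:0>
#7 MUL src=r6,r0 held:RD_PORT  <A:2 Mu:1 Ld:1 B:1 rd:1 wr:0>

reason(slot 3) = RD_PORT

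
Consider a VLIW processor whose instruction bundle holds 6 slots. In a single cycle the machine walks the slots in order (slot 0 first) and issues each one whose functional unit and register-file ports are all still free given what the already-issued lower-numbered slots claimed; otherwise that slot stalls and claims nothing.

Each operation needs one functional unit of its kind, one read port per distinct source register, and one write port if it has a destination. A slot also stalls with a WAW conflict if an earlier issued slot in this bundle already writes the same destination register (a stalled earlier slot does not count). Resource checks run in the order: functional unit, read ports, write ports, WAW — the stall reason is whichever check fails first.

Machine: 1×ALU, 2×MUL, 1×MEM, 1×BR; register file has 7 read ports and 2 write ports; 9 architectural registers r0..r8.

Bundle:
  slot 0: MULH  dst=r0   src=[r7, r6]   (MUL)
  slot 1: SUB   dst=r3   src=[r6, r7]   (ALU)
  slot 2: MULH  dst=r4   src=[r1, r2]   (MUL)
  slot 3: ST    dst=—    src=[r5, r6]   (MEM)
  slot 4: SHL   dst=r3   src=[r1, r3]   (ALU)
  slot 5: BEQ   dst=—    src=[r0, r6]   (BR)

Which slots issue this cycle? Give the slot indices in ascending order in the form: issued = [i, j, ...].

slot 0 (MUL): ISSUE — free A1,Mu1,Ld1,B1 rp5 wp1
slot 1 (ALU): ISSUE — free A0,Mu1,Ld1,B1 rp3 wp0
slot 2 (MUL): stall WR_PORT — free A0,Mu1,Ld1,B1 rp3 wp0
slot 3 (MEM): ISSUE — free A0,Mu1,Ld0,B1 rp1 wp0
slot 4 (ALU): stall FU — free A0,Mu1,Ld0,B1 rp1 wp0
slot 5 (BR): stall RD_PORT — free A0,Mu1,Ld0,B1 rp1 wp0

issued = [0, 1, 3]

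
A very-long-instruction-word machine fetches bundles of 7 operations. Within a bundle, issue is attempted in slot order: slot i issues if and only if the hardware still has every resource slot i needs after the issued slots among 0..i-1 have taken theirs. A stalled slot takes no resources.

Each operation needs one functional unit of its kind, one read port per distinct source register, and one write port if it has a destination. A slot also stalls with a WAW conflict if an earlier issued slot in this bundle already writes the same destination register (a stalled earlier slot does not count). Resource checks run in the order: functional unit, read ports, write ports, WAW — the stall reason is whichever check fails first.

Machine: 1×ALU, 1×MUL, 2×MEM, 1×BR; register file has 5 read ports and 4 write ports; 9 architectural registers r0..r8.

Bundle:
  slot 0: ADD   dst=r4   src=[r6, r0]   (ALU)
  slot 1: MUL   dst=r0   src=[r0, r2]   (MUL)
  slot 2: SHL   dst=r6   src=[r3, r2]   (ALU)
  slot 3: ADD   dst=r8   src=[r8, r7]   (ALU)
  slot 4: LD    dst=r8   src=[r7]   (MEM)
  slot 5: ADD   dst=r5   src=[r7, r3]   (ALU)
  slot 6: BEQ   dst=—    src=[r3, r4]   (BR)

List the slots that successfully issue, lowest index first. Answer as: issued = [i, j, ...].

[0] ALU needs rd=2 wr=1: ok; after: ALU=0 MUL=1 MEM=2 BR=1, R=3, W=3
[1] MUL needs rd=2 wr=1: ok; after: ALU=0 MUL=0 MEM=2 BR=1, R=1, W=2
[2] ALU needs rd=2 wr=1: FU; after: ALU=0 MUL=0 MEM=2 BR=1, R=1, W=2
[3] ALU needs rd=2 wr=1: FU; after: ALU=0 MUL=0 MEM=2 BR=1, R=1, W=2
[4] MEM needs rd=1 wr=1: ok; after: ALU=0 MUL=0 MEM=1 BR=1, R=0, W=1
[5] ALU needs rd=2 wr=1: FU; after: ALU=0 MUL=0 MEM=1 BR=1, R=0, W=1
[6] BR needs rd=2 wr=0: RD_PORT; after: ALU=0 MUL=0 MEM=1 BR=1, R=0, W=1

issued = [0, 1, 4]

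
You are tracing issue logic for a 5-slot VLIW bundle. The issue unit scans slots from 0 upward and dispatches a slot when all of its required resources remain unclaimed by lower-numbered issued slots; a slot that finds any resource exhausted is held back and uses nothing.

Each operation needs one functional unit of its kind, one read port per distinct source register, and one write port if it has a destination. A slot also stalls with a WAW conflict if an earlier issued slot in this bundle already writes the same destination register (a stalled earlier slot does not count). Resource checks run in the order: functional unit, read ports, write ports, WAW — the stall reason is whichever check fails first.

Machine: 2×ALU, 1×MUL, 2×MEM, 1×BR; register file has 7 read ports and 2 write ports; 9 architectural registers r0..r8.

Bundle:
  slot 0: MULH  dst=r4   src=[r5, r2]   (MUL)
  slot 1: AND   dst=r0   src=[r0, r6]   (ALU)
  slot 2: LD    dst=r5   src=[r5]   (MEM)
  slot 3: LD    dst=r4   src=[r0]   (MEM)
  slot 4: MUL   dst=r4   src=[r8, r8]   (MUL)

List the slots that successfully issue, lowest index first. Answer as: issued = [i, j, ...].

issued = [0, 1]

(0) want 1×MUL +2rd +1wr — yes → AL2|MU0|ME2|BR1|rd5|wr1
(1) want 1×ALU +2rd +1wr — yes → AL1|MU0|ME2|BR1|rd3|wr0
(2) want 1×MEM +1rd +1wr — WR_PORT → AL1|MU0|ME2|BR1|rd3|wr0
(3) want 1×MEM +1rd +1wr — WR_PORT → AL1|MU0|ME2|BR1|rd3|wr0
(4) want 1×MUL +1rd +1wr — FU → AL1|MU0|ME2|BR1|rd3|wr0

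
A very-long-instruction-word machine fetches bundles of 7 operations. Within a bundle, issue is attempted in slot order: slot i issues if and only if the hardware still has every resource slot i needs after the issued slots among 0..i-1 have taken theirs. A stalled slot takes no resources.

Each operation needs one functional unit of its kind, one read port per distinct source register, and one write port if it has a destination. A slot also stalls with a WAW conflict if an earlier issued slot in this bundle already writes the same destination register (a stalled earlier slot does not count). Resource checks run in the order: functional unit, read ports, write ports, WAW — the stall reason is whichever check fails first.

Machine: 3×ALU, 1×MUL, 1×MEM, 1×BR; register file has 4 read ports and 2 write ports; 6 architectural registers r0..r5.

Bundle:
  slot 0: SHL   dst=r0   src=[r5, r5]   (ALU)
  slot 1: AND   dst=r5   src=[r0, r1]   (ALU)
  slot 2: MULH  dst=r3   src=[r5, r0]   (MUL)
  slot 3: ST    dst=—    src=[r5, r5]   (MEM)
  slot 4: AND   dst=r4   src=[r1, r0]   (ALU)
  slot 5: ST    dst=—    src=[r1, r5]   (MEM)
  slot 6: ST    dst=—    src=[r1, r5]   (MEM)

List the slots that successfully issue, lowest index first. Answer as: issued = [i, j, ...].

slot 0 (ALU): ISSUE — free A2,Mu1,Ld1,B1 rp3 wp1
slot 1 (ALU): ISSUE — free A1,Mu1,Ld1,B1 rp1 wp0
slot 2 (MUL): stall RD_PORT — free A1,Mu1,Ld1,B1 rp1 wp0
slot 3 (MEM): ISSUE — free A1,Mu1,Ld0,B1 rp0 wp0
slot 4 (ALU): stall RD_PORT — free A1,Mu1,Ld0,B1 rp0 wp0
slot 5 (MEM): stall FU — free A1,Mu1,Ld0,B1 rp0 wp0
slot 6 (MEM): stall FU — free A1,Mu1,Ld0,B1 rp0 wp0

issued = [0, 1, 3]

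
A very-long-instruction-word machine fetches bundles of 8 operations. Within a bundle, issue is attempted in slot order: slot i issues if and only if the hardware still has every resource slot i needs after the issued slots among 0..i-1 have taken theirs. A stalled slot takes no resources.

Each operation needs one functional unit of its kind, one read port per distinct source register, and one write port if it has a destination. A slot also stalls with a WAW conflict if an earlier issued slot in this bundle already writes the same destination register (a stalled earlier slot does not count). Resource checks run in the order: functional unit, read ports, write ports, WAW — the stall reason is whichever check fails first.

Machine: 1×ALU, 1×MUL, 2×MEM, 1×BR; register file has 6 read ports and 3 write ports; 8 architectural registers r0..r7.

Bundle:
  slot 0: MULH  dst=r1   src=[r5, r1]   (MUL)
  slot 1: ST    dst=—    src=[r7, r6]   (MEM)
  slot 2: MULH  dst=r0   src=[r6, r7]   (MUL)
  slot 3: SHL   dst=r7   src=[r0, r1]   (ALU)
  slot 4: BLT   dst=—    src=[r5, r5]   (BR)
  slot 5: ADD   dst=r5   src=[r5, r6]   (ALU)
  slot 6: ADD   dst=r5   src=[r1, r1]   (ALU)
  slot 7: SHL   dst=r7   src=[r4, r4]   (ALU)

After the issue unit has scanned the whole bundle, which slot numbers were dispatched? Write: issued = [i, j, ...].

slot 0 (MUL): ISSUE — free A1,Mu0,Ld2,B1 rp4 wp2
slot 1 (MEM): ISSUE — free A1,Mu0,Ld1,B1 rp2 wp2
slot 2 (MUL): stall FU — free A1,Mu0,Ld1,B1 rp2 wp2
slot 3 (ALU): ISSUE — free A0,Mu0,Ld1,B1 rp0 wp1
slot 4 (BR): stall RD_PORT — free A0,Mu0,Ld1,B1 rp0 wp1
slot 5 (ALU): stall FU — free A0,Mu0,Ld1,B1 rp0 wp1
slot 6 (ALU): stall FU — free A0,Mu0,Ld1,B1 rp0 wp1
slot 7 (ALU): stall FU — free A0,Mu0,Ld1,B1 rp0 wp1

issued = [0, 1, 3]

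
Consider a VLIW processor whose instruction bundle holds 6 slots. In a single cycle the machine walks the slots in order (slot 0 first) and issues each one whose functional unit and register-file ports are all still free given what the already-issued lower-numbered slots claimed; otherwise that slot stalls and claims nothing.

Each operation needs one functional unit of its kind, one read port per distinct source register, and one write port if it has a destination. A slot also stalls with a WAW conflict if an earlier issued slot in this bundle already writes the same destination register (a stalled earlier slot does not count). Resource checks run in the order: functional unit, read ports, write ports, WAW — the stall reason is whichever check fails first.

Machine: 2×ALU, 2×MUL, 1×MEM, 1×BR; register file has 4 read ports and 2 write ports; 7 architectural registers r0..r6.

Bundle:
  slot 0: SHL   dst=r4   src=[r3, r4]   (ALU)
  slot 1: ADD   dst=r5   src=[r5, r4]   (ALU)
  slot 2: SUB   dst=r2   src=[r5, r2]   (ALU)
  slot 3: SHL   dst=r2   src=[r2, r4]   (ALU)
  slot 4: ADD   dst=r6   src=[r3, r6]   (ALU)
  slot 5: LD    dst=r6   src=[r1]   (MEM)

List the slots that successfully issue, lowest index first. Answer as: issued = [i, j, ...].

#0 ALU src=r3,r4 dispatched  <A:1 Mu:2 Ld:1 B:1 rd:2 wr:1>
#1 ALU src=r5,r4 dispatched  <A:0 Mu:2 Ld:1 B:1 rd:0 wr:0>
#2 ALU src=r5,r2 held:FU  <A:0 Mu:2 Ld:1 B:1 rd:0 wr:0>
#3 ALU src=r2,r4 held:FU  <A:0 Mu:2 Ld:1 B:1 rd:0 wr:0>
#4 ALU src=r3,r6 held:FU  <A:0 Mu:2 Ld:1 B:1 rd:0 wr:0>
#5 MEM src=r1 held:RD_PORT  <A:0 Mu:2 Ld:1 B:1 rd:0 wr:0>

issued = [0, 1]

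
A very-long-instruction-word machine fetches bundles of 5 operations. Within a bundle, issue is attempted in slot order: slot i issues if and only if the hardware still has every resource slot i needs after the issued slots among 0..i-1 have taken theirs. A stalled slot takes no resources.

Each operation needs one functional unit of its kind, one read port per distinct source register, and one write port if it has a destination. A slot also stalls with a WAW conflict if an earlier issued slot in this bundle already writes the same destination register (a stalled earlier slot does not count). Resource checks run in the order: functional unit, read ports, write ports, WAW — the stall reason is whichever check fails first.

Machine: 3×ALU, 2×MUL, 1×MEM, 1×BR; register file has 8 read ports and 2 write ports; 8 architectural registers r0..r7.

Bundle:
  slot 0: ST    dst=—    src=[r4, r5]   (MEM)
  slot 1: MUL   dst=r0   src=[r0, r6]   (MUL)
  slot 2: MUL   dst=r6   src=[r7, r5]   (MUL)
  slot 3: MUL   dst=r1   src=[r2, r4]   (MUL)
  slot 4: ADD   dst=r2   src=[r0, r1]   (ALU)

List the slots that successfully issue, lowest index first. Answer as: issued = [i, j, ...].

[0] MEM needs rd=2 wr=0: ok; after: ALU=3 MUL=2 MEM=0 BR=1, R=6, W=2
[1] MUL needs rd=2 wr=1: ok; after: ALU=3 MUL=1 MEM=0 BR=1, R=4, W=1
[2] MUL needs rd=2 wr=1: ok; after: ALU=3 MUL=0 MEM=0 BR=1, R=2, W=0
[3] MUL needs rd=2 wr=1: FU; after: ALU=3 MUL=0 MEM=0 BR=1, R=2, W=0
[4] ALU needs rd=2 wr=1: WR_PORT; after: ALU=3 MUL=0 MEM=0 BR=1, R=2, W=0

issued = [0, 1, 2]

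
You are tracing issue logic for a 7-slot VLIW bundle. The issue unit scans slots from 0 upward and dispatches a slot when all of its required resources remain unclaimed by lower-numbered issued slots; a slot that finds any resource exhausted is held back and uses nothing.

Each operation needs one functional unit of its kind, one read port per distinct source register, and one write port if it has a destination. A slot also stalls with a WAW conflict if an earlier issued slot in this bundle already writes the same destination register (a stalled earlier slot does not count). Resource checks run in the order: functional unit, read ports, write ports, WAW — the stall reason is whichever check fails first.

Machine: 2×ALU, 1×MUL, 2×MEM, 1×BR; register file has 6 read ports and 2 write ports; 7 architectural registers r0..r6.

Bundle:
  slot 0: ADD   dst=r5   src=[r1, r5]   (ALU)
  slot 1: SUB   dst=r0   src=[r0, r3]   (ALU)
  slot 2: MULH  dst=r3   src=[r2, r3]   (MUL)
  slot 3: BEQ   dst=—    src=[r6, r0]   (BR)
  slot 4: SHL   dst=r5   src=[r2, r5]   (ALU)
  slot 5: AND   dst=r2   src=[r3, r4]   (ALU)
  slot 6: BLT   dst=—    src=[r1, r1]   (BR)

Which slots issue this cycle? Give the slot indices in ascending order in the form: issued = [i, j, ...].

issued = [0, 1, 3]

slot 0 (ALU): ISSUE — free A1,Mu1,Ld2,B1 rp4 wp1
slot 1 (ALU): ISSUE — free A0,Mu1,Ld2,B1 rp2 wp0
slot 2 (MUL): stall WR_PORT — free A0,Mu1,Ld2,B1 rp2 wp0
slot 3 (BR): ISSUE — free A0,Mu1,Ld2,B0 rp0 wp0
slot 4 (ALU): stall FU — free A0,Mu1,Ld2,B0 rp0 wp0
slot 5 (ALU): stall FU — free A0,Mu1,Ld2,B0 rp0 wp0
slot 6 (BR): stall FU — free A0,Mu1,Ld2,B0 rp0 wp0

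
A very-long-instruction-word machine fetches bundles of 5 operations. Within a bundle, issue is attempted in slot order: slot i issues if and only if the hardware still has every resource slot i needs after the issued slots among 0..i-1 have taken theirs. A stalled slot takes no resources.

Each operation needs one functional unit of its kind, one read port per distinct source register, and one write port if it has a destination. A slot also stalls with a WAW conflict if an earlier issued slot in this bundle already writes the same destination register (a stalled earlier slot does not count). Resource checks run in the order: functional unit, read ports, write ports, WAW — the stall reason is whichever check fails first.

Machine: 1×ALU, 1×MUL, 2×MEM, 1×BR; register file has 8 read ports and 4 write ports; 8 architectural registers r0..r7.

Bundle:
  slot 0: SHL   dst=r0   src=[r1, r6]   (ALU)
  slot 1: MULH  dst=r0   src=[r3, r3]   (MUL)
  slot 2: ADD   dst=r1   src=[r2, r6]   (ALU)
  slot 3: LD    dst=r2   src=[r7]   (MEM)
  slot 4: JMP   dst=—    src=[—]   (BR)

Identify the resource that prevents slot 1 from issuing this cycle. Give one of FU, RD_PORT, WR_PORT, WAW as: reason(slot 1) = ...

slot 0 (ALU): ISSUE — free A0,Mu1,Ld2,B1 rp6 wp3
slot 1 (MUL): stall WAW — free A0,Mu1,Ld2,B1 rp6 wp3
slot 2 (ALU): stall FU — free A0,Mu1,Ld2,B1 rp6 wp3
slot 3 (MEM): ISSUE — free A0,Mu1,Ld1,B1 rp5 wp2
slot 4 (BR): ISSUE — free A0,Mu1,Ld1,B0 rp5 wp2

reason(slot 1) = WAW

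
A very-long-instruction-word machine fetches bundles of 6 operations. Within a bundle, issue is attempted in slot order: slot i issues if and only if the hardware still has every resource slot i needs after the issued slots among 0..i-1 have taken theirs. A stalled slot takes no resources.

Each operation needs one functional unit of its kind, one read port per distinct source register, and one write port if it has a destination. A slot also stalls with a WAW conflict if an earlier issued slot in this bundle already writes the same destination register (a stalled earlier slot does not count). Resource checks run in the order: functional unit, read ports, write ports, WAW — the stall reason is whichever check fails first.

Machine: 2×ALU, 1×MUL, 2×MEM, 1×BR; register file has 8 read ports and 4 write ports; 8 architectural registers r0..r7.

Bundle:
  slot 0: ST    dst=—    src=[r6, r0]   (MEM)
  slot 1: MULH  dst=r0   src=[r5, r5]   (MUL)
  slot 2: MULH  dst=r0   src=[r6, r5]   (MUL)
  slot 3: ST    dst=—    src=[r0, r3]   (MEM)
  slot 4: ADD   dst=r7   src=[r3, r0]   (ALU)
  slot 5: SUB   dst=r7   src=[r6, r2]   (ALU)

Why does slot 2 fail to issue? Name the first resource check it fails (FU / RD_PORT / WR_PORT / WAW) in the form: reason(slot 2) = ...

[0] MEM needs rd=2 wr=0: ok; after: ALU=2 MUL=1 MEM=1 BR=1, R=6, W=4
[1] MUL needs rd=1 wr=1: ok; after: ALU=2 MUL=0 MEM=1 BR=1, R=5, W=3
[2] MUL needs rd=2 wr=1: FU; after: ALU=2 MUL=0 MEM=1 BR=1, R=5, W=3
[3] MEM needs rd=2 wr=0: ok; after: ALU=2 MUL=0 MEM=0 BR=1, R=3, W=3
[4] ALU needs rd=2 wr=1: ok; after: ALU=1 MUL=0 MEM=0 BR=1, R=1, W=2
[5] ALU needs rd=2 wr=1: RD_PORT; after: ALU=1 MUL=0 MEM=0 BR=1, R=1, W=2

reason(slot 2) = FU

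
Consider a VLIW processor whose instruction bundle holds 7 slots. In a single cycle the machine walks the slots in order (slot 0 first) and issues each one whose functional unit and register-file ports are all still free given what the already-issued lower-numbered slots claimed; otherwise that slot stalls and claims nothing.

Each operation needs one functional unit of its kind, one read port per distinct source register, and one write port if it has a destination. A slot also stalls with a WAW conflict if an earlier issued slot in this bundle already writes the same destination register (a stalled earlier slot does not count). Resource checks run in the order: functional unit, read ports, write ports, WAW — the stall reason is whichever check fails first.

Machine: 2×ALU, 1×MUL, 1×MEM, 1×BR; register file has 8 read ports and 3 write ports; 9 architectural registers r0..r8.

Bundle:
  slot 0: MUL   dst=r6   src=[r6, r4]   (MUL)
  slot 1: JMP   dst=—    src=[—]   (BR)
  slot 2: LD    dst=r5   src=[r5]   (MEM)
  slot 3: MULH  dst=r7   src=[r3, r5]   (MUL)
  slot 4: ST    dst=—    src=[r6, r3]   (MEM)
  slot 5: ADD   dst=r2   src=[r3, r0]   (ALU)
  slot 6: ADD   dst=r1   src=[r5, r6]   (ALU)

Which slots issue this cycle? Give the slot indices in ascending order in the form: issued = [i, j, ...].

[0] MUL needs rd=2 wr=1: ok; after: ALU=2 MUL=0 MEM=1 BR=1, R=6, W=2
[1] BR needs rd=0 wr=0: ok; after: ALU=2 MUL=0 MEM=1 BR=0, R=6, W=2
[2] MEM needs rd=1 wr=1: ok; after: ALU=2 MUL=0 MEM=0 BR=0, R=5, W=1
[3] MUL needs rd=2 wr=1: FU; after: ALU=2 MUL=0 MEM=0 BR=0, R=5, W=1
[4] MEM needs rd=2 wr=0: FU; after: ALU=2 MUL=0 MEM=0 BR=0, R=5, W=1
[5] ALU needs rd=2 wr=1: ok; after: ALU=1 MUL=0 MEM=0 BR=0, R=3, W=0
[6] ALU needs rd=2 wr=1: WR_PORT; after: ALU=1 MUL=0 MEM=0 BR=0, R=3, W=0

issued = [0, 1, 2, 5]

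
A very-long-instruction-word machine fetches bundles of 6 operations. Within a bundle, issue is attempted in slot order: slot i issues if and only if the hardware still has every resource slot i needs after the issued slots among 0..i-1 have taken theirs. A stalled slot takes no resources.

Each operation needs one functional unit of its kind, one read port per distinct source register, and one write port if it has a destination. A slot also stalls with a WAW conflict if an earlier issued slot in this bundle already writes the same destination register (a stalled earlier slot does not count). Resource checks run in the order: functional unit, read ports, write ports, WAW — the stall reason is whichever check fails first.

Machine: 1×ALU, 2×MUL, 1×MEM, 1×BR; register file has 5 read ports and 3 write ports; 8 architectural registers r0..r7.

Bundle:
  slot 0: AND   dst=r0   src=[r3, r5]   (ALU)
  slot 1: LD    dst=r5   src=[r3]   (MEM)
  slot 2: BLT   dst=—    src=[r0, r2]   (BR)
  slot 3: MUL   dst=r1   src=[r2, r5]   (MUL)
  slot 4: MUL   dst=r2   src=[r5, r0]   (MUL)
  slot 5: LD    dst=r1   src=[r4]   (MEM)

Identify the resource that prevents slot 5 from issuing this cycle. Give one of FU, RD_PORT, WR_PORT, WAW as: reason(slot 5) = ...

slot 0 (ALU): ISSUE — free A0,Mu2,Ld1,B1 rp3 wp2
slot 1 (MEM): ISSUE — free A0,Mu2,Ld0,B1 rp2 wp1
slot 2 (BR): ISSUE — free A0,Mu2,Ld0,B0 rp0 wp1
slot 3 (MUL): stall RD_PORT — free A0,Mu2,Ld0,B0 rp0 wp1
slot 4 (MUL): stall RD_PORT — free A0,Mu2,Ld0,B0 rp0 wp1
slot 5 (MEM): stall FU — free A0,Mu2,Ld0,B0 rp0 wp1

reason(slot 5) = FU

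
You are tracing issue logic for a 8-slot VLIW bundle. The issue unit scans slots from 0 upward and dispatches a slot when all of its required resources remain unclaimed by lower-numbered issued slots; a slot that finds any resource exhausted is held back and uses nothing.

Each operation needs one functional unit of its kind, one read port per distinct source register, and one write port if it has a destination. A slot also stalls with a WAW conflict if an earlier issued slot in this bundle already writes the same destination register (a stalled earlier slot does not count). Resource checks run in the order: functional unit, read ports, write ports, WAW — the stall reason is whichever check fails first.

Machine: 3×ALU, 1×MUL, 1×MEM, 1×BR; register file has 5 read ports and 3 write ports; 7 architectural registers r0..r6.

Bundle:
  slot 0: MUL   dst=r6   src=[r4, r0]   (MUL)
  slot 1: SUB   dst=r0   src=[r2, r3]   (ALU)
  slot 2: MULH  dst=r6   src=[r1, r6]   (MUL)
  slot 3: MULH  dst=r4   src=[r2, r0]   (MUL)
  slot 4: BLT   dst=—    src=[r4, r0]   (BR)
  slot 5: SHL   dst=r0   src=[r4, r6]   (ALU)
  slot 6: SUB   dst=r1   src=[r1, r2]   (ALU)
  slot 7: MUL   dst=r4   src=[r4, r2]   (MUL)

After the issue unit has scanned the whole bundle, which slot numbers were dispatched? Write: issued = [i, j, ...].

#0 MUL src=r4,r0 dispatched  <A:3 Mu:0 Ld:1 B:1 rd:3 wr:2>
#1 ALU src=r2,r3 dispatched  <A:2 Mu:0 Ld:1 B:1 rd:1 wr:1>
#2 MUL src=r1,r6 held:FU  <A:2 Mu:0 Ld:1 B:1 rd:1 wr:1>
#3 MUL src=r2,r0 held:FU  <A:2 Mu:0 Ld:1 B:1 rd:1 wr:1>
#4 BR src=r4,r0 held:RD_PORT  <A:2 Mu:0 Ld:1 B:1 rd:1 wr:1>
#5 ALU src=r4,r6 held:RD_PORT  <A:2 Mu:0 Ld:1 B:1 rd:1 wr:1>
#6 ALU src=r1,r2 held:RD_PORT  <A:2 Mu:0 Ld:1 B:1 rd:1 wr:1>
#7 MUL src=r4,r2 held:FU  <A:2 Mu:0 Ld:1 B:1 rd:1 wr:1>

issued = [0, 1]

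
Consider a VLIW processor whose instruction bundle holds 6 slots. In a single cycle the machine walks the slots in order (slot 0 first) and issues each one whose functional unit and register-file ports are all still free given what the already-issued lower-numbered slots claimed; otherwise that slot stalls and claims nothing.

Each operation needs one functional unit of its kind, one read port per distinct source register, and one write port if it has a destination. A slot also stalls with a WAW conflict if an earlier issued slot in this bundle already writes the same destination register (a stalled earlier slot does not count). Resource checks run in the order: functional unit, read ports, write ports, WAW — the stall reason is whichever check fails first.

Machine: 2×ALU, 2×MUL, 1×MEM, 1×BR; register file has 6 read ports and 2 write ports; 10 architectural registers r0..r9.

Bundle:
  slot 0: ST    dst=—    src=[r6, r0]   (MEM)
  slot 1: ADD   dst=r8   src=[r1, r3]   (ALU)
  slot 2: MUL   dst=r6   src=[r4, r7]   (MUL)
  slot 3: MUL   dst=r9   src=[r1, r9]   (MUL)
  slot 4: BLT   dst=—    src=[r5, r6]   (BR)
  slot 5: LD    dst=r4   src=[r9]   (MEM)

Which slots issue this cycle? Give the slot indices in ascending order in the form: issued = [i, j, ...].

(0) want 1×MEM +2rd +0wr — yes → AL2|MU2|ME0|BR1|rd4|wr2
(1) want 1×ALU +2rd +1wr — yes → AL1|MU2|ME0|BR1|rd2|wr1
(2) want 1×MUL +2rd +1wr — yes → AL1|MU1|ME0|BR1|rd0|wr0
(3) want 1×MUL +2rd +1wr — RD_PORT → AL1|MU1|ME0|BR1|rd0|wr0
(4) want 1×BR +2rd +0wr — RD_PORT → AL1|MU1|ME0|BR1|rd0|wr0
(5) want 1×MEM +1rd +1wr — FU → AL1|MU1|ME0|BR1|rd0|wr0

issued = [0, 1, 2]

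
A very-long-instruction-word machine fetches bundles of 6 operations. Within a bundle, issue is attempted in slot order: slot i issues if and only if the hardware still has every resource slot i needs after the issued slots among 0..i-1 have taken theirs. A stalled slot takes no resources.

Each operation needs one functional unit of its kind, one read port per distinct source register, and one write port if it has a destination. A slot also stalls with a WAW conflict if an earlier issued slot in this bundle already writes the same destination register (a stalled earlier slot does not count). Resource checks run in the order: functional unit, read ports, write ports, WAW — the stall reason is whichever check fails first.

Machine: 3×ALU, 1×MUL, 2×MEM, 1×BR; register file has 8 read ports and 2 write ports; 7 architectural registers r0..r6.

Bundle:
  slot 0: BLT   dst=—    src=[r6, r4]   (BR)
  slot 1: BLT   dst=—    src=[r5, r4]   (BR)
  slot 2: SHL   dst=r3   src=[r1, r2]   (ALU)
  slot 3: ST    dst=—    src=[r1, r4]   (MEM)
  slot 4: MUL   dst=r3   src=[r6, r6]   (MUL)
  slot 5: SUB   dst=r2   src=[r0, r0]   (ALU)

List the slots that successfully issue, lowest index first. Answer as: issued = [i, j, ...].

issued = [0, 2, 3, 5]

(0) want 1×BR +2rd +0wr — yes → AL3|MU1|ME2|BR0|rd6|wr2
(1) want 1×BR +2rd +0wr — FU → AL3|MU1|ME2|BR0|rd6|wr2
(2) want 1×ALU +2rd +1wr — yes → AL2|MU1|ME2|BR0|rd4|wr1
(3) want 1×MEM +2rd +0wr — yes → AL2|MU1|ME1|BR0|rd2|wr1
(4) want 1×MUL +1rd +1wr — WAW → AL2|MU1|ME1|BR0|rd2|wr1
(5) want 1×ALU +1rd +1wr — yes → AL1|MU1|ME1|BR0|rd1|wr0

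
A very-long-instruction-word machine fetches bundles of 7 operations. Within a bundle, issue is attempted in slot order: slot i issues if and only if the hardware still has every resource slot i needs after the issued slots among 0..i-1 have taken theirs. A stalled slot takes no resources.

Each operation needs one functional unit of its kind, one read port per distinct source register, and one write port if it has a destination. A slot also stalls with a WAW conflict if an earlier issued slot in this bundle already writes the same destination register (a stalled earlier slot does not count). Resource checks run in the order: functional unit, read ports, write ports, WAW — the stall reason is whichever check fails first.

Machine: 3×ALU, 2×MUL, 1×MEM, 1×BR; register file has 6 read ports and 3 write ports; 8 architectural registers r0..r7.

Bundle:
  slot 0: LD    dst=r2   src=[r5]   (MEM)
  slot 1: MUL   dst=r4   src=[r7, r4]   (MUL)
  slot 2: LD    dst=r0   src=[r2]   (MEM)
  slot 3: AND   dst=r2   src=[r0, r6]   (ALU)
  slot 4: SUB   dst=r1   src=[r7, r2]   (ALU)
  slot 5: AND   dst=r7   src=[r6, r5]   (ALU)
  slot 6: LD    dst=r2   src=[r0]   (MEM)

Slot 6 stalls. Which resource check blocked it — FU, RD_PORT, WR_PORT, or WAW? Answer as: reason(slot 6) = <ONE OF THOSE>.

slot 0 (MEM): ISSUE — free A3,Mu2,Ld0,B1 rp5 wp2
slot 1 (MUL): ISSUE — free A3,Mu1,Ld0,B1 rp3 wp1
slot 2 (MEM): stall FU — free A3,Mu1,Ld0,B1 rp3 wp1
slot 3 (ALU): stall WAW — free A3,Mu1,Ld0,B1 rp3 wp1
slot 4 (ALU): ISSUE — free A2,Mu1,Ld0,B1 rp1 wp0
slot 5 (ALU): stall RD_PORT — free A2,Mu1,Ld0,B1 rp1 wp0
slot 6 (MEM): stall FU — free A2,Mu1,Ld0,B1 rp1 wp0

reason(slot 6) = FU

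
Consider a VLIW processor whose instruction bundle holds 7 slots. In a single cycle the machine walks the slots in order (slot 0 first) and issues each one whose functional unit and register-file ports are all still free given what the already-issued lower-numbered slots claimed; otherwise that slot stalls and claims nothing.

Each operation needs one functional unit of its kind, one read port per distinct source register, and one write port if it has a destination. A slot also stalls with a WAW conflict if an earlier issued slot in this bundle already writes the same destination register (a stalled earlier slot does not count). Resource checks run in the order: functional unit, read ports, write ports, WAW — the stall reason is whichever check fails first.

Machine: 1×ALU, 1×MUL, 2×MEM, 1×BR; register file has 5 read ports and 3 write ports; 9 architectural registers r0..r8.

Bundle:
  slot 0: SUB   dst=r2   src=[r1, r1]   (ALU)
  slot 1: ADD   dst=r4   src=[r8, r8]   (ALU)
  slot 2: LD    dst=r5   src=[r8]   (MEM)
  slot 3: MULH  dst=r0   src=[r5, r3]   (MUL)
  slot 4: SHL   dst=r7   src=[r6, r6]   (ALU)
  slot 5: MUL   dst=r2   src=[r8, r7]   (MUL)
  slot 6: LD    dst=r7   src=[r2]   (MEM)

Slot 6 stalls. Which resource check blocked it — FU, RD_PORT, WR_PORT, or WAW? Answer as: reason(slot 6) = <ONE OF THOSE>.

  0. ALU→r2 ⇒ go  {0A/1Mu/2Ld/1B | 4r 2w}
  1. ALU→r4 ⇒ no(FU)  {0A/1Mu/2Ld/1B | 4r 2w}
  2. MEM→r5 ⇒ go  {0A/1Mu/1Ld/1B | 3r 1w}
  3. MUL→r0 ⇒ go  {0A/0Mu/1Ld/1B | 1r 0w}
  4. ALU→r7 ⇒ no(FU)  {0A/0Mu/1Ld/1B | 1r 0w}
  5. MUL→r2 ⇒ no(FU)  {0A/0Mu/1Ld/1B | 1r 0w}
  6. MEM→r7 ⇒ no(WR_PORT)  {0A/0Mu/1Ld/1B | 1r 0w}

reason(slot 6) = WR_PORT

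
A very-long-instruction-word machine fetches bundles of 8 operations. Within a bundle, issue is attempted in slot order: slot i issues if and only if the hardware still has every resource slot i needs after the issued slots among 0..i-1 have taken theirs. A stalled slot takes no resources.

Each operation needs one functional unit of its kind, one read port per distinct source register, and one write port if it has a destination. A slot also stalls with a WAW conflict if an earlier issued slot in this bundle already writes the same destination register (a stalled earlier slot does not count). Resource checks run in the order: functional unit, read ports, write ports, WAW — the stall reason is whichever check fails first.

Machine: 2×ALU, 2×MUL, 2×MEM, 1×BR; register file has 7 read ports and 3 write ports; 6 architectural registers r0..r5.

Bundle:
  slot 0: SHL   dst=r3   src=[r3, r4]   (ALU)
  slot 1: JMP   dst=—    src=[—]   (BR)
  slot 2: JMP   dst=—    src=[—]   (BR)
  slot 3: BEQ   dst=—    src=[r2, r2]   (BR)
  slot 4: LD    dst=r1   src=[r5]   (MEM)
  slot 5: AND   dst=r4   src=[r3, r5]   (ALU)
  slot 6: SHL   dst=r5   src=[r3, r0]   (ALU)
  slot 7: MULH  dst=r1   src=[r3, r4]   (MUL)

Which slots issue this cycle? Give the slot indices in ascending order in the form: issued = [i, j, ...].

issued = [0, 1, 4, 5]

[0] ALU needs rd=2 wr=1: ok; after: ALU=1 MUL=2 MEM=2 BR=1, R=5, W=2
[1] BR needs rd=0 wr=0: ok; after: ALU=1 MUL=2 MEM=2 BR=0, R=5, W=2
[2] BR needs rd=0 wr=0: FU; after: ALU=1 MUL=2 MEM=2 BR=0, R=5, W=2
[3] BR needs rd=1 wr=0: FU; after: ALU=1 MUL=2 MEM=2 BR=0, R=5, W=2
[4] MEM needs rd=1 wr=1: ok; after: ALU=1 MUL=2 MEM=1 BR=0, R=4, W=1
[5] ALU needs rd=2 wr=1: ok; after: ALU=0 MUL=2 MEM=1 BR=0, R=2, W=0
[6] ALU needs rd=2 wr=1: FU; after: ALU=0 MUL=2 MEM=1 BR=0, R=2, W=0
[7] MUL needs rd=2 wr=1: WR_PORT; after: ALU=0 MUL=2 MEM=1 BR=0, R=2, W=0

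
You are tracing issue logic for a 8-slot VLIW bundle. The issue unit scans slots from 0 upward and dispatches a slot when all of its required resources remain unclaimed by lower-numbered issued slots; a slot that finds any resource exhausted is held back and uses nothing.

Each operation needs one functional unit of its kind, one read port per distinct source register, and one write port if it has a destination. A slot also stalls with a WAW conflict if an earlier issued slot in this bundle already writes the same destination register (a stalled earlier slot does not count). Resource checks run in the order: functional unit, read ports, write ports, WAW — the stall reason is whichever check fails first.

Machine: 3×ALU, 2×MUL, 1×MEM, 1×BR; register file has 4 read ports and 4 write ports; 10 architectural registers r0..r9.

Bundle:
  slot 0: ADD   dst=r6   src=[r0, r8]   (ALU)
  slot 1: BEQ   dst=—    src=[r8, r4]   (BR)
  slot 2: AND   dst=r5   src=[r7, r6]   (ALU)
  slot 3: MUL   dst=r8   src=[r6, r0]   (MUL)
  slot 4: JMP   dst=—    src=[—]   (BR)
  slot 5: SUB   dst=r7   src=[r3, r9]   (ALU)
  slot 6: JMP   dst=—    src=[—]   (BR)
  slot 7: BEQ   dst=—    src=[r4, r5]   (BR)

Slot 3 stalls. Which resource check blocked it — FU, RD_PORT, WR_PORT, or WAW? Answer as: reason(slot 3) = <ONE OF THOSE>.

(0) want 1×ALU +2rd +1wr — yes → AL2|MU2|ME1|BR1|rd2|wr3
(1) want 1×BR +2rd +0wr — yes → AL2|MU2|ME1|BR0|rd0|wr3
(2) want 1×ALU +2rd +1wr — RD_PORT → AL2|MU2|ME1|BR0|rd0|wr3
(3) want 1×MUL +2rd +1wr — RD_PORT → AL2|MU2|ME1|BR0|rd0|wr3
(4) want 1×BR +0rd +0wr — FU → AL2|MU2|ME1|BR0|rd0|wr3
(5) want 1×ALU +2rd +1wr — RD_PORT → AL2|MU2|ME1|BR0|rd0|wr3
(6) want 1×BR +0rd +0wr — FU → AL2|MU2|ME1|BR0|rd0|wr3
(7) want 1×BR +2rd +0wr — FU → AL2|MU2|ME1|BR0|rd0|wr3

reason(slot 3) = RD_PORT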